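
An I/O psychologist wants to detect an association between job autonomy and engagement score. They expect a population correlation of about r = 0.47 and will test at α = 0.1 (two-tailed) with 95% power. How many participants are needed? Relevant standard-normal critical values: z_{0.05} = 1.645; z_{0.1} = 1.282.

n = 45

Fisher's z: C = ½·ln((1+r)/(1−r)) = ½·ln(2.7736) = 0.5101.
n = ((z_{α/2} + z_β)/C)² + 3.
(1.645 + 1.645) / 0.5101 = 3.290 / 0.5101 = 6.450.
n = 6.450² + 3 = 41.60 + 3 = 44.6.
Round up.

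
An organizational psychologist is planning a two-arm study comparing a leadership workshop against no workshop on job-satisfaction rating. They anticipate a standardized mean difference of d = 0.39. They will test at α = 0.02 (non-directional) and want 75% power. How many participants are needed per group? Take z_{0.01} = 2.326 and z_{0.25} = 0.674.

For two independent groups with equal n: n = 2·((z_{α/2} + z_β) / d)².
z_{α/2} + z_β = 2.326 + 0.674 = 3.000.
n = 2 × (3.000 / 0.39)² = 2 × 7.692² = 2 × 59.17 = 118.3.
Round up to the next whole participant.

n = 119 per group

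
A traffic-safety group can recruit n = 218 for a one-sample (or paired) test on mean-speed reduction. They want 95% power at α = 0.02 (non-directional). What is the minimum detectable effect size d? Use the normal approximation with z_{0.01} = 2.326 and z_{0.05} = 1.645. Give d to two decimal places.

d_min ≈ 0.27

For a single sample (or paired design) of n = 218: d_min = (z_{α/2} + z_β)/√n.
z-sum = 2.326 + 1.645 = 3.971.
d_min = 3.971 / √218 = 3.971 / 14.765 = 0.269.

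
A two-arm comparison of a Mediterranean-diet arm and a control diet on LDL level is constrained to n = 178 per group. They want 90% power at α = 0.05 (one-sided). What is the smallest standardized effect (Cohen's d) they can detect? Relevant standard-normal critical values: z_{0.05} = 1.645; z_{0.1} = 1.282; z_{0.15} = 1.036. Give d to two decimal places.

d_min ≈ 0.31

For two independent groups of n = 178 each: d_min = (z_{α} + z_β)·√(2/n).
z-sum = 1.645 + 1.282 = 2.927.
d_min = 2.927 × √(2/178) = 2.927 × 0.1060 = 0.310.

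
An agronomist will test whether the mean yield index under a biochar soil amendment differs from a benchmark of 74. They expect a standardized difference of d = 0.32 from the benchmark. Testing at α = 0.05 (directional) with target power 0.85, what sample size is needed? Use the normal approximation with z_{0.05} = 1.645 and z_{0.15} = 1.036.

For a one-sample test: n = ((z_{α} + z_β) / d)².
z_{α} + z_β = 1.645 + 1.036 = 2.681.
n = (2.681 / 0.32)² = 8.378² = 70.19.
Round up.

n = 71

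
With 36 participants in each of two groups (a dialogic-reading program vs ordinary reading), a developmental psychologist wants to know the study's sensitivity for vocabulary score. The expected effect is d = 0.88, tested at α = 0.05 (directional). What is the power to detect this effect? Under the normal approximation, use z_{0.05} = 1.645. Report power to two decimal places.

For two equal groups, power = Φ(d·√(n/2) − z_{α}).
d·√(n/2) = 0.88 × √(36/2) = 0.88 × 4.243 = 3.734.
z_β = 3.734 − 1.645 = 2.089.
Power = Φ(2.089) = 0.982.

power ≈ 0.98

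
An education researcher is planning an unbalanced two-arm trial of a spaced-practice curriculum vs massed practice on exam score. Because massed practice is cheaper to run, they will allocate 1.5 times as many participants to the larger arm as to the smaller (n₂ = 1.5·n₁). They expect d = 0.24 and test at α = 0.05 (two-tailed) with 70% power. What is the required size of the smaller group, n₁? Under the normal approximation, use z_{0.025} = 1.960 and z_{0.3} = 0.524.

n₁ = 179

With allocation ratio k = n₂/n₁ = 1.5, Var(x̄₁−x̄₂) = σ²(1/n₁ + 1/(k·n₁)) = σ²·(k+1)/(k·n₁).
So n₁ = (1 + 1/k)·((z_{α/2} + z_β)/d)² = 1.667 × (2.484/0.24)².
n₁ = 1.667 × 107.12 = 178.5.
Round up: n₁ = 179, giving n₂ = ⌈1.5 × 179⌉ = ⌈268.5⌉ = 269.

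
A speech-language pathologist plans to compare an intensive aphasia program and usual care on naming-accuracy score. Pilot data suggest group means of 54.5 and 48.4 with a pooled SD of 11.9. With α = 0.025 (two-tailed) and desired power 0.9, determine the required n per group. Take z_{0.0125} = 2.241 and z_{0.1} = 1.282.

n = 95 per group

Cohen's d = |M₁ − M₂| / SD_pooled = |54.5 − 48.4| / 11.9 = 6.1 / 11.9 = 0.513.
For two independent groups with equal n: n = 2·((z_{α/2} + z_β) / d)².
z_{α/2} + z_β = 2.241 + 1.282 = 3.523.
n = 2 × (3.523 / 0.513)² = 2 × 6.867² = 2 × 47.16 = 94.3.
Round up to the next whole participant.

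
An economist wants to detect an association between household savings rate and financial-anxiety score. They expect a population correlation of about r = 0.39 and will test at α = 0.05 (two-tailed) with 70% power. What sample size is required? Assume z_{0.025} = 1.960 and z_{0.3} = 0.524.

n = 40

Fisher's z: C = ½·ln((1+r)/(1−r)) = ½·ln(2.2787) = 0.4118.
n = ((z_{α/2} + z_β)/C)² + 3.
(1.960 + 0.524) / 0.4118 = 2.484 / 0.4118 = 6.032.
n = 6.032² + 3 = 36.39 + 3 = 39.4.
Round up.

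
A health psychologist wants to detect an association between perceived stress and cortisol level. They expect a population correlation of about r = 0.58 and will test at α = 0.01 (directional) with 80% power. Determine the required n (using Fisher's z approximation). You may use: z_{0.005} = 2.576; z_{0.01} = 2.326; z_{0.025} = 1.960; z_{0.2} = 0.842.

Fisher's z: C = ½·ln((1+r)/(1−r)) = ½·ln(3.7619) = 0.6625.
n = ((z_{α} + z_β)/C)² + 3.
(2.326 + 0.842) / 0.6625 = 3.168 / 0.6625 = 4.782.
n = 4.782² + 3 = 22.87 + 3 = 25.9.
Round up.

n = 26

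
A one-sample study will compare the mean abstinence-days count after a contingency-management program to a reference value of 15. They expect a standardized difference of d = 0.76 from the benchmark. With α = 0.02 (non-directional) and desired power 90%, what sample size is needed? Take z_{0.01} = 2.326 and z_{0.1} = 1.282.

For a one-sample test: n = ((z_{α/2} + z_β) / d)².
z_{α/2} + z_β = 2.326 + 1.282 = 3.608.
n = (3.608 / 0.76)² = 4.747² = 22.54.
Round up.

n = 23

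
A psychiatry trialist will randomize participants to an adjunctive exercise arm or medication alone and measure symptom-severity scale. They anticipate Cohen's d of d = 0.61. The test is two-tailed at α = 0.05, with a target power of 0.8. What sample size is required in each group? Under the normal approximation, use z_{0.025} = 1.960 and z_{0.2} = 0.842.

n = 43 per group

For two independent groups with equal n: n = 2·((z_{α/2} + z_β) / d)².
z_{α/2} + z_β = 1.960 + 0.842 = 2.802.
n = 2 × (2.802 / 0.61)² = 2 × 4.593² = 2 × 21.10 = 42.2.
Round up to the next whole participant.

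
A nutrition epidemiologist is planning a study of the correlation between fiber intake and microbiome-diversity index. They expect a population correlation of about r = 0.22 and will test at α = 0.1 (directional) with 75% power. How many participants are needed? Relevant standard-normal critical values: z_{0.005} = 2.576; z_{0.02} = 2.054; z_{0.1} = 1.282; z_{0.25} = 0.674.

n = 80

Fisher's z: C = ½·ln((1+r)/(1−r)) = ½·ln(1.5641) = 0.2237.
n = ((z_{α} + z_β)/C)² + 3.
(1.282 + 0.674) / 0.2237 = 1.956 / 0.2237 = 8.744.
n = 8.744² + 3 = 76.45 + 3 = 79.5.
Round up.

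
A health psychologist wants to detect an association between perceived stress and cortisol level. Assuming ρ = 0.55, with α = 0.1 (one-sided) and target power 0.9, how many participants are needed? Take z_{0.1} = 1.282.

n = 21

Fisher's z: C = ½·ln((1+r)/(1−r)) = ½·ln(3.4444) = 0.6184.
n = ((z_{α} + z_β)/C)² + 3.
(1.282 + 1.282) / 0.6184 = 2.564 / 0.6184 = 4.146.
n = 4.146² + 3 = 17.19 + 3 = 20.2.
Round up.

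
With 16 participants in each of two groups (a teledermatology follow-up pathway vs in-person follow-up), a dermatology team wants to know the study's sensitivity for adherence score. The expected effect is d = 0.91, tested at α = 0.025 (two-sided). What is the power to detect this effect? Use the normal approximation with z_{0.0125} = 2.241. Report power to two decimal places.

For two equal groups, power = Φ(d·√(n/2) − z_{α/2}).
d·√(n/2) = 0.91 × √(16/2) = 0.91 × 2.828 = 2.574.
z_β = 2.574 − 2.241 = 0.333.
Power = Φ(0.333) = 0.630.

power ≈ 0.63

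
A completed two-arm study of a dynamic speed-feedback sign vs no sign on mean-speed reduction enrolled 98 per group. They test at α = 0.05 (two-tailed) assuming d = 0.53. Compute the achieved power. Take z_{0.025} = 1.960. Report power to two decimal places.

For two equal groups, power = Φ(d·√(n/2) − z_{α/2}).
d·√(n/2) = 0.53 × √(98/2) = 0.53 × 7.000 = 3.710.
z_β = 3.710 − 1.960 = 1.750.
Power = Φ(1.750) = 0.960.

power ≈ 0.96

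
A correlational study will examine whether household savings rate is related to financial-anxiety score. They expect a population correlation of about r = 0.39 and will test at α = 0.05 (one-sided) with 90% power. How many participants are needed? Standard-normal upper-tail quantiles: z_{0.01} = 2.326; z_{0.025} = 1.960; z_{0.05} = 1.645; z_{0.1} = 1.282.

Fisher's z: C = ½·ln((1+r)/(1−r)) = ½·ln(2.2787) = 0.4118.
n = ((z_{α} + z_β)/C)² + 3.
(1.645 + 1.282) / 0.4118 = 2.927 / 0.4118 = 7.108.
n = 7.108² + 3 = 50.52 + 3 = 53.5.
Round up.

n = 54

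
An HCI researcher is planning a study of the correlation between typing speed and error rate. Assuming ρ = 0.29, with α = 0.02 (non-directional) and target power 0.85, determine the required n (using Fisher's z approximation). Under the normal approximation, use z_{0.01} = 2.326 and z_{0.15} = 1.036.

Fisher's z: C = ½·ln((1+r)/(1−r)) = ½·ln(1.8169) = 0.2986.
n = ((z_{α/2} + z_β)/C)² + 3.
(2.326 + 1.036) / 0.2986 = 3.362 / 0.2986 = 11.259.
n = 11.259² + 3 = 126.77 + 3 = 129.8.
Round up.

n = 130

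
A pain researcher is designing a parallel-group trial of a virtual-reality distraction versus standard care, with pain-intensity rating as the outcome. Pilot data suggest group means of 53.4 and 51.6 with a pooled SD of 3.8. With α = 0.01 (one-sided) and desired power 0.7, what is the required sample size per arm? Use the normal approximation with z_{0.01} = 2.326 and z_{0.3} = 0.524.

Cohen's d = |M₁ − M₂| / SD_pooled = |53.4 − 51.6| / 3.8 = 1.8 / 3.8 = 0.474.
For two independent groups with equal n: n = 2·((z_{α} + z_β) / d)².
z_{α} + z_β = 2.326 + 0.524 = 2.850.
n = 2 × (2.850 / 0.474)² = 2 × 6.013² = 2 × 36.15 = 72.3.
Round up to the next whole participant.

n = 73 per group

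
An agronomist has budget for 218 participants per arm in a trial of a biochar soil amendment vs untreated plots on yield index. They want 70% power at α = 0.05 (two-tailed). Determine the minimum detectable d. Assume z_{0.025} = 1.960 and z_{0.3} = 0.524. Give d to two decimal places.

For two independent groups of n = 218 each: d_min = (z_{α/2} + z_β)·√(2/n).
z-sum = 1.960 + 0.524 = 2.484.
d_min = 2.484 × √(2/218) = 2.484 × 0.0958 = 0.238.

d_min ≈ 0.24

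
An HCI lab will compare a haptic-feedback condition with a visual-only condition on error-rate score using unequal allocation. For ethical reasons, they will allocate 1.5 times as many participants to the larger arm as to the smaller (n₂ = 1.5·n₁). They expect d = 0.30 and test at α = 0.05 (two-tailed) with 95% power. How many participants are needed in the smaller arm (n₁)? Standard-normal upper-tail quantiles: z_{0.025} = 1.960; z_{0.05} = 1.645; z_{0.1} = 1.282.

With allocation ratio k = n₂/n₁ = 1.5, Var(x̄₁−x̄₂) = σ²(1/n₁ + 1/(k·n₁)) = σ²·(k+1)/(k·n₁).
So n₁ = (1 + 1/k)·((z_{α/2} + z_β)/d)² = 1.667 × (3.605/0.30)².
n₁ = 1.667 × 144.40 = 240.7.
Round up: n₁ = 241, giving n₂ = ⌈1.5 × 241⌉ = ⌈361.5⌉ = 362.

n₁ = 241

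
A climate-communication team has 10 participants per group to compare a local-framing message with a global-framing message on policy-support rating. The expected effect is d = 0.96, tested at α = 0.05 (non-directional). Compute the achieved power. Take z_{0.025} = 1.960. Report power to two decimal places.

For two equal groups, power = Φ(d·√(n/2) − z_{α/2}).
d·√(n/2) = 0.96 × √(10/2) = 0.96 × 2.236 = 2.147.
z_β = 2.147 − 1.960 = 0.187.
Power = Φ(0.187) = 0.574.

power ≈ 0.57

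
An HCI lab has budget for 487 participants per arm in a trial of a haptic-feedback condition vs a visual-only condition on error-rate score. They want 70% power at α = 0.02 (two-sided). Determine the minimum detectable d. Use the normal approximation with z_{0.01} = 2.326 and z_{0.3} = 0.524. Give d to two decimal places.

For two independent groups of n = 487 each: d_min = (z_{α/2} + z_β)·√(2/n).
z-sum = 2.326 + 0.524 = 2.850.
d_min = 2.850 × √(2/487) = 2.850 × 0.0641 = 0.183.

d_min ≈ 0.18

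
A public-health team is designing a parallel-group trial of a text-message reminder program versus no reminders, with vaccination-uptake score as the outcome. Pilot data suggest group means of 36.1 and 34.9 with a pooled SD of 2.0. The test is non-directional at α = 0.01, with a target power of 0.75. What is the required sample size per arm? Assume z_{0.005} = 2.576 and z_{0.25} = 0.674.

n = 59 per group

Cohen's d = |M₁ − M₂| / SD_pooled = |36.1 − 34.9| / 2.0 = 1.2 / 2.0 = 0.600.
For two independent groups with equal n: n = 2·((z_{α/2} + z_β) / d)².
z_{α/2} + z_β = 2.576 + 0.674 = 3.250.
n = 2 × (3.250 / 0.600)² = 2 × 5.417² = 2 × 29.34 = 58.7.
Round up to the next whole participant.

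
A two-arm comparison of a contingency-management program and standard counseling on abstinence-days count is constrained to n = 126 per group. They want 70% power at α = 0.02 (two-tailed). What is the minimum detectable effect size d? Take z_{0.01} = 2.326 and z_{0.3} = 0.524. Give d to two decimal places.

For two independent groups of n = 126 each: d_min = (z_{α/2} + z_β)·√(2/n).
z-sum = 2.326 + 0.524 = 2.850.
d_min = 2.850 × √(2/126) = 2.850 × 0.1260 = 0.359.

d_min ≈ 0.36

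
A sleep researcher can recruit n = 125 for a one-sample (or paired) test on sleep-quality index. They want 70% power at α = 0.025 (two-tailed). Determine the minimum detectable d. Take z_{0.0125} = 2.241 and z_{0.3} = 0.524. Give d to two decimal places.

d_min ≈ 0.25

For a single sample (or paired design) of n = 125: d_min = (z_{α/2} + z_β)/√n.
z-sum = 2.241 + 0.524 = 2.765.
d_min = 2.765 / √125 = 2.765 / 11.180 = 0.247.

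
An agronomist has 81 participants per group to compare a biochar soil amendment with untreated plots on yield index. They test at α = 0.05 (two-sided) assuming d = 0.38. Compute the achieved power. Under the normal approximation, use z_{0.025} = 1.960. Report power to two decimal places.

For two equal groups, power = Φ(d·√(n/2) − z_{α/2}).
d·√(n/2) = 0.38 × √(81/2) = 0.38 × 6.364 = 2.418.
z_β = 2.418 − 1.960 = 0.458.
Power = Φ(0.458) = 0.677.

power ≈ 0.68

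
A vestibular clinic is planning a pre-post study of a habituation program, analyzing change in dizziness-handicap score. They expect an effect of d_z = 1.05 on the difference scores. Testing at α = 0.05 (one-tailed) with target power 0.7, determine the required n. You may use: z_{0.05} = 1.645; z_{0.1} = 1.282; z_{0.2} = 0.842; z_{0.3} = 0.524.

n = 5 pairs

For a paired (one-sample on differences) test: n = ((z_{α} + z_β) / d)².
z_{α} + z_β = 1.645 + 0.524 = 2.169.
n = (2.169 / 1.05)² = 2.066² = 4.27.
Round up.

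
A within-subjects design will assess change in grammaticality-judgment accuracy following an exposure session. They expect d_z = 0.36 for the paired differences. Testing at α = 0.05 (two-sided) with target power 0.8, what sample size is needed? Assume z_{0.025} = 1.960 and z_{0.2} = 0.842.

n = 61 pairs

For a paired (one-sample on differences) test: n = ((z_{α/2} + z_β) / d)².
z_{α/2} + z_β = 1.960 + 0.842 = 2.802.
n = (2.802 / 0.36)² = 7.783² = 60.58.
Round up.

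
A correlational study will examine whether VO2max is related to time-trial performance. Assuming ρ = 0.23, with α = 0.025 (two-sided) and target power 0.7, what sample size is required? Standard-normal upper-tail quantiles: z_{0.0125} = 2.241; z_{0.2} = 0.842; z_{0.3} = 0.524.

n = 143

Fisher's z: C = ½·ln((1+r)/(1−r)) = ½·ln(1.5974) = 0.2342.
n = ((z_{α/2} + z_β)/C)² + 3.
(2.241 + 0.524) / 0.2342 = 2.765 / 0.2342 = 11.806.
n = 11.806² + 3 = 139.39 + 3 = 142.4.
Round up.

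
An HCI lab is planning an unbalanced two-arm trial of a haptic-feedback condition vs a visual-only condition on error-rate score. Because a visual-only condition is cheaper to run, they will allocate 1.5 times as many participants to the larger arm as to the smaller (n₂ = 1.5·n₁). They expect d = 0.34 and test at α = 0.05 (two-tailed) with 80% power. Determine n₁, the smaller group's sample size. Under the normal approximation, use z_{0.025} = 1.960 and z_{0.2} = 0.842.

n₁ = 114

With allocation ratio k = n₂/n₁ = 1.5, Var(x̄₁−x̄₂) = σ²(1/n₁ + 1/(k·n₁)) = σ²·(k+1)/(k·n₁).
So n₁ = (1 + 1/k)·((z_{α/2} + z_β)/d)² = 1.667 × (2.802/0.34)².
n₁ = 1.667 × 67.92 = 113.2.
Round up: n₁ = 114, giving n₂ = 1.5 × 114 = 171.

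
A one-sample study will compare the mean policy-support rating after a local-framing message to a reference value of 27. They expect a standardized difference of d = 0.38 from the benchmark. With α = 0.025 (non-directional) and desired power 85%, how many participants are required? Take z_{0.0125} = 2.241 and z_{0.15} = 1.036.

n = 75

For a one-sample test: n = ((z_{α/2} + z_β) / d)².
z_{α/2} + z_β = 2.241 + 1.036 = 3.277.
n = (3.277 / 0.38)² = 8.624² = 74.37.
Round up.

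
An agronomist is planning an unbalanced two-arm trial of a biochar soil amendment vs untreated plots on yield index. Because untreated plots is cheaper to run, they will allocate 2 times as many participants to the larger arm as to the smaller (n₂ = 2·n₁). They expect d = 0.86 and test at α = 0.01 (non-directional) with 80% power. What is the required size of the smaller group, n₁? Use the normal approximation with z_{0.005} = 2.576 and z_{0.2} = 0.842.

With allocation ratio k = n₂/n₁ = 2, Var(x̄₁−x̄₂) = σ²(1/n₁ + 1/(k·n₁)) = σ²·(k+1)/(k·n₁).
So n₁ = (1 + 1/k)·((z_{α/2} + z_β)/d)² = 1.500 × (3.418/0.86)².
n₁ = 1.500 × 15.80 = 23.7.
Round up: n₁ = 24, giving n₂ = 2 × 24 = 48.

n₁ = 24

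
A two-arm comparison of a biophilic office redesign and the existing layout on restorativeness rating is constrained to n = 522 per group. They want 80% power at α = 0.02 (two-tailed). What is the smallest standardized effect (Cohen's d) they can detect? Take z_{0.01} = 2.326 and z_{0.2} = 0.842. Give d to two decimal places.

d_min ≈ 0.20

For two independent groups of n = 522 each: d_min = (z_{α/2} + z_β)·√(2/n).
z-sum = 2.326 + 0.842 = 3.168.
d_min = 3.168 × √(2/522) = 3.168 × 0.0619 = 0.196.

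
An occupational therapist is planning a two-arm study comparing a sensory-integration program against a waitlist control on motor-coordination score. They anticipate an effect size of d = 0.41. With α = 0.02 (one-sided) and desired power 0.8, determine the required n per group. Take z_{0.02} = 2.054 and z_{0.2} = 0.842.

For two independent groups with equal n: n = 2·((z_{α} + z_β) / d)².
z_{α} + z_β = 2.054 + 0.842 = 2.896.
n = 2 × (2.896 / 0.41)² = 2 × 7.063² = 2 × 49.89 = 99.8.
Round up to the next whole participant.

n = 100 per group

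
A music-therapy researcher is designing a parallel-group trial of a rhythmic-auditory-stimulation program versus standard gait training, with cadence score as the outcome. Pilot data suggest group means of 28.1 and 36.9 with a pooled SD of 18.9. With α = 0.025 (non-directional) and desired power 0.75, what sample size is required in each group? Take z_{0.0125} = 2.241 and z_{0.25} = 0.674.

n = 79 per group

Cohen's d = |M₁ − M₂| / SD_pooled = |28.1 − 36.9| / 18.9 = 8.8 / 18.9 = 0.466.
For two independent groups with equal n: n = 2·((z_{α/2} + z_β) / d)².
z_{α/2} + z_β = 2.241 + 0.674 = 2.915.
n = 2 × (2.915 / 0.466)² = 2 × 6.255² = 2 × 39.13 = 78.3.
Round up to the next whole participant.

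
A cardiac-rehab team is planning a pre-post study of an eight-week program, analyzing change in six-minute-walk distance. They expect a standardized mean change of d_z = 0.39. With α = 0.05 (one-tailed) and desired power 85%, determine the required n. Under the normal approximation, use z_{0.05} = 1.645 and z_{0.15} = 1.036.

For a paired (one-sample on differences) test: n = ((z_{α} + z_β) / d)².
z_{α} + z_β = 1.645 + 1.036 = 2.681.
n = (2.681 / 0.39)² = 6.874² = 47.26.
Round up.

n = 48 pairs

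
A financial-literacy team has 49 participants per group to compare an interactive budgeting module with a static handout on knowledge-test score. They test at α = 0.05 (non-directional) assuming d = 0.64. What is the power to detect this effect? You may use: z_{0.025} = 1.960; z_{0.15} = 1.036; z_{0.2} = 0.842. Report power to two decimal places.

For two equal groups, power = Φ(d·√(n/2) − z_{α/2}).
d·√(n/2) = 0.64 × √(49/2) = 0.64 × 4.950 = 3.168.
z_β = 3.168 − 1.960 = 1.208.
Power = Φ(1.208) = 0.886.

power ≈ 0.89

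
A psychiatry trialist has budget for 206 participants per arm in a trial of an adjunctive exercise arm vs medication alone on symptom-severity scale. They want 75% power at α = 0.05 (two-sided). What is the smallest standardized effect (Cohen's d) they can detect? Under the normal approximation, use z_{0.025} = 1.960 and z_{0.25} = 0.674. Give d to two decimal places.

For two independent groups of n = 206 each: d_min = (z_{α/2} + z_β)·√(2/n).
z-sum = 1.960 + 0.674 = 2.634.
d_min = 2.634 × √(2/206) = 2.634 × 0.0985 = 0.260.

d_min ≈ 0.26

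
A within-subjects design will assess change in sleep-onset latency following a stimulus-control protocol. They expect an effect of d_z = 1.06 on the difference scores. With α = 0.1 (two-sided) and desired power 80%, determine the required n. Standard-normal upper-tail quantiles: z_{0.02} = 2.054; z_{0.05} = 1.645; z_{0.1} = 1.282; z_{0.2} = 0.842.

For a paired (one-sample on differences) test: n = ((z_{α/2} + z_β) / d)².
z_{α/2} + z_β = 1.645 + 0.842 = 2.487.
n = (2.487 / 1.06)² = 2.346² = 5.50.
Round up.

n = 6 pairs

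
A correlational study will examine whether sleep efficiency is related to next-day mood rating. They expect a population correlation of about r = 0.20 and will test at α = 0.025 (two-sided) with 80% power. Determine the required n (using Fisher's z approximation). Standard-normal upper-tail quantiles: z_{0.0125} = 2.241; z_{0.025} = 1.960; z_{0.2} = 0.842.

Fisher's z: C = ½·ln((1+r)/(1−r)) = ½·ln(1.5000) = 0.2027.
n = ((z_{α/2} + z_β)/C)² + 3.
(2.241 + 0.842) / 0.2027 = 3.083 / 0.2027 = 15.210.
n = 15.210² + 3 = 231.33 + 3 = 234.3.
Round up.

n = 235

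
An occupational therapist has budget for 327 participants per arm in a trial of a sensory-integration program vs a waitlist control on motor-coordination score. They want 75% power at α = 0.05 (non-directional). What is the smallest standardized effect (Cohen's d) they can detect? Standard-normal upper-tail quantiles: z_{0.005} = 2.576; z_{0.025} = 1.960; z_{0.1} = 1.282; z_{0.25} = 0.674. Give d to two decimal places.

d_min ≈ 0.21

For two independent groups of n = 327 each: d_min = (z_{α/2} + z_β)·√(2/n).
z-sum = 1.960 + 0.674 = 2.634.
d_min = 2.634 × √(2/327) = 2.634 × 0.0782 = 0.206.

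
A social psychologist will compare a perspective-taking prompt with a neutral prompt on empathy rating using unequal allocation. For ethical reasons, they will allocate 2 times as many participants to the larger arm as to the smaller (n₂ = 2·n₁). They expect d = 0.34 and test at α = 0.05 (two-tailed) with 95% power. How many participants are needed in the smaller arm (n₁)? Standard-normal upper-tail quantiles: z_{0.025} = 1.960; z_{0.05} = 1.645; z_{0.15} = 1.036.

With allocation ratio k = n₂/n₁ = 2, Var(x̄₁−x̄₂) = σ²(1/n₁ + 1/(k·n₁)) = σ²·(k+1)/(k·n₁).
So n₁ = (1 + 1/k)·((z_{α/2} + z_β)/d)² = 1.500 × (3.605/0.34)².
n₁ = 1.500 × 112.42 = 168.6.
Round up: n₁ = 169, giving n₂ = 2 × 169 = 338.

n₁ = 169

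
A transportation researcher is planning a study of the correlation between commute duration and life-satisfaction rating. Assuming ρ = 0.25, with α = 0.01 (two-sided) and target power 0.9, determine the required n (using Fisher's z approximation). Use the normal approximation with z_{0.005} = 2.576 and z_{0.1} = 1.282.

Fisher's z: C = ½·ln((1+r)/(1−r)) = ½·ln(1.6667) = 0.2554.
n = ((z_{α/2} + z_β)/C)² + 3.
(2.576 + 1.282) / 0.2554 = 3.858 / 0.2554 = 15.106.
n = 15.106² + 3 = 228.18 + 3 = 231.2.
Round up.

n = 232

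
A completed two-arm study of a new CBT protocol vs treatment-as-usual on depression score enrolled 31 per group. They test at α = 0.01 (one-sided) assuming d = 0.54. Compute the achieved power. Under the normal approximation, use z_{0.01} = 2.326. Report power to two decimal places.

power ≈ 0.42

For two equal groups, power = Φ(d·√(n/2) − z_{α}).
d·√(n/2) = 0.54 × √(31/2) = 0.54 × 3.937 = 2.126.
z_β = 2.126 − 2.326 = -0.200.
Power = Φ(-0.200) = 0.421.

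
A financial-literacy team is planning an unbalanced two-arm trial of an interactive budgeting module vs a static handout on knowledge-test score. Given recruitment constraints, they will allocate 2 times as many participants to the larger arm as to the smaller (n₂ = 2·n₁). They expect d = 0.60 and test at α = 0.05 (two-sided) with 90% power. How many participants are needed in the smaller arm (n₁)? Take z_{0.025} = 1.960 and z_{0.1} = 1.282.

n₁ = 44

With allocation ratio k = n₂/n₁ = 2, Var(x̄₁−x̄₂) = σ²(1/n₁ + 1/(k·n₁)) = σ²·(k+1)/(k·n₁).
So n₁ = (1 + 1/k)·((z_{α/2} + z_β)/d)² = 1.500 × (3.242/0.60)².
n₁ = 1.500 × 29.20 = 43.8.
Round up: n₁ = 44, giving n₂ = 2 × 44 = 88.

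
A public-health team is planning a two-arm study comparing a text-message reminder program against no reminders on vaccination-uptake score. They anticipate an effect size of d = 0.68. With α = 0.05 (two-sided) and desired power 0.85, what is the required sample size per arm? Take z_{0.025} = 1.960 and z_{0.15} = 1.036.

For two independent groups with equal n: n = 2·((z_{α/2} + z_β) / d)².
z_{α/2} + z_β = 1.960 + 1.036 = 2.996.
n = 2 × (2.996 / 0.68)² = 2 × 4.406² = 2 × 19.41 = 38.8.
Round up to the next whole participant.

n = 39 per group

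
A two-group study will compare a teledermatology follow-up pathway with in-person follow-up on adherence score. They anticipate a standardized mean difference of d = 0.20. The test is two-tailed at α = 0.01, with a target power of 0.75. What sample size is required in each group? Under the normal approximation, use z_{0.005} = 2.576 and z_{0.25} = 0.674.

For two independent groups with equal n: n = 2·((z_{α/2} + z_β) / d)².
z_{α/2} + z_β = 2.576 + 0.674 = 3.250.
n = 2 × (3.250 / 0.20)² = 2 × 16.250² = 2 × 264.06 = 528.1.
Round up to the next whole participant.

n = 529 per group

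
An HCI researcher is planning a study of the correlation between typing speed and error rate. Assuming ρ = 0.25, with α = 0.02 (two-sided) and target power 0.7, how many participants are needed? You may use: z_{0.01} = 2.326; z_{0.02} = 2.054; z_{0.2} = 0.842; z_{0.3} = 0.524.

n = 128

Fisher's z: C = ½·ln((1+r)/(1−r)) = ½·ln(1.6667) = 0.2554.
n = ((z_{α/2} + z_β)/C)² + 3.
(2.326 + 0.524) / 0.2554 = 2.850 / 0.2554 = 11.159.
n = 11.159² + 3 = 124.52 + 3 = 127.5.
Round up.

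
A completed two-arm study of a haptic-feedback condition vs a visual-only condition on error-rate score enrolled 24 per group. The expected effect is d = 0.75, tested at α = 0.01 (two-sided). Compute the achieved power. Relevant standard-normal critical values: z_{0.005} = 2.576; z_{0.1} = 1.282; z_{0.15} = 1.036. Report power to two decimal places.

power ≈ 0.51

For two equal groups, power = Φ(d·√(n/2) − z_{α/2}).
d·√(n/2) = 0.75 × √(24/2) = 0.75 × 3.464 = 2.598.
z_β = 2.598 − 2.576 = 0.022.
Power = Φ(0.022) = 0.509.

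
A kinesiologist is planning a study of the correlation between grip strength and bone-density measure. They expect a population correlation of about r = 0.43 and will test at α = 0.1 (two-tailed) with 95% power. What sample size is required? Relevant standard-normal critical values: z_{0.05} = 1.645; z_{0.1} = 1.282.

n = 55

Fisher's z: C = ½·ln((1+r)/(1−r)) = ½·ln(2.5088) = 0.4599.
n = ((z_{α/2} + z_β)/C)² + 3.
(1.645 + 1.645) / 0.4599 = 3.290 / 0.4599 = 7.154.
n = 7.154² + 3 = 51.18 + 3 = 54.2.
Round up.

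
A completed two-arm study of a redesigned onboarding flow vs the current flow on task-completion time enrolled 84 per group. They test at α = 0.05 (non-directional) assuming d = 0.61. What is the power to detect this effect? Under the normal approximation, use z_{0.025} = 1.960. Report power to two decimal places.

power ≈ 0.98

For two equal groups, power = Φ(d·√(n/2) − z_{α/2}).
d·√(n/2) = 0.61 × √(84/2) = 0.61 × 6.481 = 3.953.
z_β = 3.953 − 1.960 = 1.993.
Power = Φ(1.993) = 0.977.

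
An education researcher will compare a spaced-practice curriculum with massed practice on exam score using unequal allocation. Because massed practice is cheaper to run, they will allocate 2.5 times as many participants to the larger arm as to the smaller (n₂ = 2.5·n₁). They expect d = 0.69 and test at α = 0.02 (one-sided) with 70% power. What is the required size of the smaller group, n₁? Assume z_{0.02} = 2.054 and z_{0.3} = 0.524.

With allocation ratio k = n₂/n₁ = 2.5, Var(x̄₁−x̄₂) = σ²(1/n₁ + 1/(k·n₁)) = σ²·(k+1)/(k·n₁).
So n₁ = (1 + 1/k)·((z_{α} + z_β)/d)² = 1.400 × (2.578/0.69)².
n₁ = 1.400 × 13.96 = 19.5.
Round up: n₁ = 20, giving n₂ = 2.5 × 20 = 50.

n₁ = 20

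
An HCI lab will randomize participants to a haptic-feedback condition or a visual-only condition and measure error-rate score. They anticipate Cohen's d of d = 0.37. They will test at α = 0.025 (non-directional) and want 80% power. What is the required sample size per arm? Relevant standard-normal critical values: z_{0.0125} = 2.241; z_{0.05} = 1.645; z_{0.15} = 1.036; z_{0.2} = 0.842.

n = 139 per group

For two independent groups with equal n: n = 2·((z_{α/2} + z_β) / d)².
z_{α/2} + z_β = 2.241 + 0.842 = 3.083.
n = 2 × (3.083 / 0.37)² = 2 × 8.332² = 2 × 69.43 = 138.9.
Round up to the next whole participant.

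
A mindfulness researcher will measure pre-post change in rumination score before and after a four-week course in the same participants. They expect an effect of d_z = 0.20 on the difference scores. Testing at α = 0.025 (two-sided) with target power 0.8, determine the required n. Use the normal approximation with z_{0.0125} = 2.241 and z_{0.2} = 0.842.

n = 238 pairs

For a paired (one-sample on differences) test: n = ((z_{α/2} + z_β) / d)².
z_{α/2} + z_β = 2.241 + 0.842 = 3.083.
n = (3.083 / 0.20)² = 15.415² = 237.62.
Round up.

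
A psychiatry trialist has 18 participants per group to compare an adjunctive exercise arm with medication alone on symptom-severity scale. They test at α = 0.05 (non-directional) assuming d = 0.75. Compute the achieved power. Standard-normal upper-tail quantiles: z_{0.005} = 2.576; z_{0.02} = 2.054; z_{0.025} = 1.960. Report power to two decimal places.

power ≈ 0.61

For two equal groups, power = Φ(d·√(n/2) − z_{α/2}).
d·√(n/2) = 0.75 × √(18/2) = 0.75 × 3.000 = 2.250.
z_β = 2.250 − 1.960 = 0.290.
Power = Φ(0.290) = 0.614.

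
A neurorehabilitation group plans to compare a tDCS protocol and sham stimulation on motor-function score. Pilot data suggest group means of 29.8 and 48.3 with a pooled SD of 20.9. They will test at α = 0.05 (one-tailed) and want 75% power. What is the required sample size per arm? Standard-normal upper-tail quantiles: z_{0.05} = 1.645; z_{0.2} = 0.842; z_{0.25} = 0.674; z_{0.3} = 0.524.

n = 14 per group

Cohen's d = |M₁ − M₂| / SD_pooled = |29.8 − 48.3| / 20.9 = 18.5 / 20.9 = 0.885.
For two independent groups with equal n: n = 2·((z_{α} + z_β) / d)².
z_{α} + z_β = 1.645 + 0.674 = 2.319.
n = 2 × (2.319 / 0.885)² = 2 × 2.620² = 2 × 6.87 = 13.7.
Round up to the next whole participant.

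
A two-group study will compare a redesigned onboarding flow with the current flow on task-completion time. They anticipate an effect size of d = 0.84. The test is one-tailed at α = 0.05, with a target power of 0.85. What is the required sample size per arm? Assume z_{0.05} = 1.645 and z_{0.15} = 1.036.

n = 21 per group

For two independent groups with equal n: n = 2·((z_{α} + z_β) / d)².
z_{α} + z_β = 1.645 + 1.036 = 2.681.
n = 2 × (2.681 / 0.84)² = 2 × 3.192² = 2 × 10.19 = 20.4.
Round up to the next whole participant.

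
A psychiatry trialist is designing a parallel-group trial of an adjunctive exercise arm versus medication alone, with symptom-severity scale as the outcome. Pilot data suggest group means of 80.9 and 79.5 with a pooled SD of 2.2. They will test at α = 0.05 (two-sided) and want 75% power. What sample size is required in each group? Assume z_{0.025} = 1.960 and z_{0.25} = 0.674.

n = 35 per group

Cohen's d = |M₁ − M₂| / SD_pooled = |80.9 − 79.5| / 2.2 = 1.4 / 2.2 = 0.636.
For two independent groups with equal n: n = 2·((z_{α/2} + z_β) / d)².
z_{α/2} + z_β = 1.960 + 0.674 = 2.634.
n = 2 × (2.634 / 0.636)² = 2 × 4.142² = 2 × 17.15 = 34.3.
Round up to the next whole participant.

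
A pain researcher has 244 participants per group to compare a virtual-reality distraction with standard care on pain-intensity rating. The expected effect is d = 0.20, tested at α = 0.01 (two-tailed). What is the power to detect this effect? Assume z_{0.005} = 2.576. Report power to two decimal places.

For two equal groups, power = Φ(d·√(n/2) − z_{α/2}).
d·√(n/2) = 0.20 × √(244/2) = 0.20 × 11.045 = 2.209.
z_β = 2.209 − 2.576 = -0.367.
Power = Φ(-0.367) = 0.357.

power ≈ 0.36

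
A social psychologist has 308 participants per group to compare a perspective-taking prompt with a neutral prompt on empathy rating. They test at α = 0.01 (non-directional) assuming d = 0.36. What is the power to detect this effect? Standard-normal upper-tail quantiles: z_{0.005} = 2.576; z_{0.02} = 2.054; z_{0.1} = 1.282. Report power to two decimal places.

power ≈ 0.97

For two equal groups, power = Φ(d·√(n/2) − z_{α/2}).
d·√(n/2) = 0.36 × √(308/2) = 0.36 × 12.410 = 4.467.
z_β = 4.467 − 2.576 = 1.891.
Power = Φ(1.891) = 0.971.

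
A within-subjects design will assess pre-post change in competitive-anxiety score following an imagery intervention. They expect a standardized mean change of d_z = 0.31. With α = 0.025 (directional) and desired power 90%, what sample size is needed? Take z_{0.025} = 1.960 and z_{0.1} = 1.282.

n = 110 pairs

For a paired (one-sample on differences) test: n = ((z_{α} + z_β) / d)².
z_{α} + z_β = 1.960 + 1.282 = 3.242.
n = (3.242 / 0.31)² = 10.458² = 109.37.
Round up.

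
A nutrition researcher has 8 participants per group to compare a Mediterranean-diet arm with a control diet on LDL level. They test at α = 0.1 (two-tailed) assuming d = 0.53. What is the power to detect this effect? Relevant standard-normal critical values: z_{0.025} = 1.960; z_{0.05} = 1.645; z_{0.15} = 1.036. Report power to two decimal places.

power ≈ 0.28

For two equal groups, power = Φ(d·√(n/2) − z_{α/2}).
d·√(n/2) = 0.53 × √(8/2) = 0.53 × 2.000 = 1.060.
z_β = 1.060 − 1.645 = -0.585.
Power = Φ(-0.585) = 0.279.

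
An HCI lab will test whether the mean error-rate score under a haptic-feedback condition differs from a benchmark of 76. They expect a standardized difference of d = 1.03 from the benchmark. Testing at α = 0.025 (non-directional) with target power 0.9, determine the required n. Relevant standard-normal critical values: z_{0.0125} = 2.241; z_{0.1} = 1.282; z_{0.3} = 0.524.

n = 12

For a one-sample test: n = ((z_{α/2} + z_β) / d)².
z_{α/2} + z_β = 2.241 + 1.282 = 3.523.
n = (3.523 / 1.03)² = 3.420² = 11.70.
Round up.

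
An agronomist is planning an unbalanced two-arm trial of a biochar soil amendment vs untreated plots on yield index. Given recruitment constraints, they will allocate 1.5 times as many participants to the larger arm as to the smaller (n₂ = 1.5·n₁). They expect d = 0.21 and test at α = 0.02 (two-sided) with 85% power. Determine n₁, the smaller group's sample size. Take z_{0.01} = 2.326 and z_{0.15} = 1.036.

With allocation ratio k = n₂/n₁ = 1.5, Var(x̄₁−x̄₂) = σ²(1/n₁ + 1/(k·n₁)) = σ²·(k+1)/(k·n₁).
So n₁ = (1 + 1/k)·((z_{α/2} + z_β)/d)² = 1.667 × (3.362/0.21)².
n₁ = 1.667 × 256.30 = 427.2.
Round up: n₁ = 428, giving n₂ = 1.5 × 428 = 642.

n₁ = 428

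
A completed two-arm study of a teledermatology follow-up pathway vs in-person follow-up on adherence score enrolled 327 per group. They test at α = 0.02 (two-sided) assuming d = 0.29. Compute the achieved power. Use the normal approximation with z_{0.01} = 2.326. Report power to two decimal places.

power ≈ 0.92

For two equal groups, power = Φ(d·√(n/2) − z_{α/2}).
d·√(n/2) = 0.29 × √(327/2) = 0.29 × 12.787 = 3.708.
z_β = 3.708 − 2.326 = 1.382.
Power = Φ(1.382) = 0.917.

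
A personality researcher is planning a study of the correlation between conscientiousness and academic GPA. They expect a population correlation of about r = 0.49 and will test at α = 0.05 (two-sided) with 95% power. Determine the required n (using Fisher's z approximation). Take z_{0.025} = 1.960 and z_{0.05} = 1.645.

Fisher's z: C = ½·ln((1+r)/(1−r)) = ½·ln(2.9216) = 0.5361.
n = ((z_{α/2} + z_β)/C)² + 3.
(1.960 + 1.645) / 0.5361 = 3.605 / 0.5361 = 6.724.
n = 6.724² + 3 = 45.22 + 3 = 48.2.
Round up.

n = 49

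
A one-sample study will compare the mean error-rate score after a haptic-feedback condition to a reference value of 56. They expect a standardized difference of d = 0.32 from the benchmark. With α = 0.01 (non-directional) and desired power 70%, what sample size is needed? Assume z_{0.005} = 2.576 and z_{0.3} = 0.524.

For a one-sample test: n = ((z_{α/2} + z_β) / d)².
z_{α/2} + z_β = 2.576 + 0.524 = 3.100.
n = (3.100 / 0.32)² = 9.688² = 93.85.
Round up.

n = 94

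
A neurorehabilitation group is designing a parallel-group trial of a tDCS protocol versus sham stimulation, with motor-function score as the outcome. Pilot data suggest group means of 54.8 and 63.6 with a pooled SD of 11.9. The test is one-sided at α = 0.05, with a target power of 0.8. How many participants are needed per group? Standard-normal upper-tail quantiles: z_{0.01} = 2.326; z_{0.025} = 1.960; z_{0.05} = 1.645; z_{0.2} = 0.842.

Cohen's d = |M₁ − M₂| / SD_pooled = |54.8 − 63.6| / 11.9 = 8.8 / 11.9 = 0.739.
For two independent groups with equal n: n = 2·((z_{α} + z_β) / d)².
z_{α} + z_β = 1.645 + 0.842 = 2.487.
n = 2 × (2.487 / 0.739)² = 2 × 3.365² = 2 × 11.33 = 22.7.
Round up to the next whole participant.

n = 23 per group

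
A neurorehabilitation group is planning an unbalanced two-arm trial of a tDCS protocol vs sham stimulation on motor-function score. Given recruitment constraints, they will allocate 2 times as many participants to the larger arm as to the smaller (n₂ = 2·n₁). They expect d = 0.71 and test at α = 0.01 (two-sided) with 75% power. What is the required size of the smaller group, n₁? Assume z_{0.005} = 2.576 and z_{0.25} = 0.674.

With allocation ratio k = n₂/n₁ = 2, Var(x̄₁−x̄₂) = σ²(1/n₁ + 1/(k·n₁)) = σ²·(k+1)/(k·n₁).
So n₁ = (1 + 1/k)·((z_{α/2} + z_β)/d)² = 1.500 × (3.250/0.71)².
n₁ = 1.500 × 20.95 = 31.4.
Round up: n₁ = 32, giving n₂ = 2 × 32 = 64.

n₁ = 32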